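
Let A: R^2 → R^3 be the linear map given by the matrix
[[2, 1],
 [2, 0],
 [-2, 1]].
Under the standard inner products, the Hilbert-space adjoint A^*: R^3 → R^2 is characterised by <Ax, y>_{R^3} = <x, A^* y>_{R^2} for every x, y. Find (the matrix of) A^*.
A^* = A^T =
[[2, 2, -2],
 [1, 0, 1]]

For real matrices with standard dot products, the defining identity <Ax, y> = <x, A^* y> gives (Ax)^T y = x^T (A^*) y, i.e. x^T A^T y = x^T (A^*) y. Since this holds for all x, y, we must have A^* = A^T. Therefore
A^* =
[[2, 2, -2],
 [1, 0, 1]].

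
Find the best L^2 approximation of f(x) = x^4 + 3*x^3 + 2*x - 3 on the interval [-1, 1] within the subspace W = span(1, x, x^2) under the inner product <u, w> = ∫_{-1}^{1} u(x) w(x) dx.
g(x) = 6*x^2/7 + 19*x/5 - 108/35

The best approximation g ∈ W is the orthogonal projection of f onto W. Writing g = a_0 + a_1 x + a_2 x^2, the coefficients solve the normal equations G · a = b where
  G_{ij} = <φ_i, φ_j> and b_i = <f, φ_i>, with φ_0 = 1, φ_1 = x, φ_2 = x^2.
G =
  [2, 0, 2/3]
  [0, 2/3, 0]
  [2/3, 0, 2/5],
b = (-28/5, 38/15, -12/7).
Solving gives a_0 = -108/35, a_1 = 19/5, a_2 = 6/7, so
  g(x) = 6*x^2/7 + 19*x/5 - 108/35.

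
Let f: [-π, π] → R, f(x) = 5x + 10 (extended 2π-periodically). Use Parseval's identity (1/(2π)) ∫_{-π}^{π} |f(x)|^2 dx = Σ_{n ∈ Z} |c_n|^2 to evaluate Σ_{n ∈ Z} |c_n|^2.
Σ |c_n|^2 = 25π^2/3 + 100

Expand and integrate term by term over [-π, π]:
  ∫ (5x)^2 dx = 25·(2π^3/3); ∫ 2·5·(10)·x dx = 0 (odd integrand); ∫ 10^2 dx = 100·2π.
So (1/(2π)) ∫_{-π}^{π} (5x + 10)^2 dx = 25π^2/3 + 100 = 25π^2/3 + 100.
Parseval ⇒ Σ |c_n|^2 = 25π^2/3 + 100.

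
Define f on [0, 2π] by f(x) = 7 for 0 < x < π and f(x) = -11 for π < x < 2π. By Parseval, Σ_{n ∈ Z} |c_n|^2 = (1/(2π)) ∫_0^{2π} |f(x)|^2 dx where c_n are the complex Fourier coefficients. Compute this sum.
Σ |c_n|^2 = 85

Parseval equates the L^2 energy of f (normalised by 1/(2π)) with the ℓ^2 sum of its Fourier coefficients: (1/(2π)) ∫_0^{2π} |f|^2 = Σ |c_n|^2.
Compute the left side: (1/(2π)) [∫_0^π 7^2 dx + ∫_π^{2π} (-11)^2 dx] = (1/(2π)) · (49π + 121π) = (49 + 121)/2 = 85.
So Σ_{n ∈ Z} |c_n|^2 = 85.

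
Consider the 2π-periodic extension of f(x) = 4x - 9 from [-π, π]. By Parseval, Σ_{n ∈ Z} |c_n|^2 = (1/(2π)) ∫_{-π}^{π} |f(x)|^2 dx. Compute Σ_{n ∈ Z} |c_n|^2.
Σ |c_n|^2 = 16π^2/3 + 81

Expand and integrate term by term over [-π, π]:
  ∫ (4x)^2 dx = 16·(2π^3/3); ∫ 2·4·(-9)·x dx = 0 (odd integrand); ∫ (-9)^2 dx = 81·2π.
So (1/(2π)) ∫_{-π}^{π} (4x - 9)^2 dx = 16π^2/3 + 81 = 16π^2/3 + 81.
Parseval ⇒ Σ |c_n|^2 = 16π^2/3 + 81.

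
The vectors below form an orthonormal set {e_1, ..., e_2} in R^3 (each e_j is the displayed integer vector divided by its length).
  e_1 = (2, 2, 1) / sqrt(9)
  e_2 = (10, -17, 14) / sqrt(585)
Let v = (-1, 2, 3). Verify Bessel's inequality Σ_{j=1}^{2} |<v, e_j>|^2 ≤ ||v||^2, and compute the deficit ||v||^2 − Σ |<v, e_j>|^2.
Σ |<v, e_j>|^2 = 181/65; ||v||^2 = 14; deficit = 729/65

Write each e_j = u_j / sqrt(<u_j, u_j>) where u_j is the displayed integer vector. Then <v, e_j> = <v, u_j> / sqrt(<u_j, u_j>), so |<v, e_j>|^2 = <v, u_j>^2 / <u_j, u_j>.
Coefficients: <v, e_1> = 5/sqrt(9), <v, e_2> = -2/sqrt(585).
Square and sum: Σ |<v, e_j>|^2 = 181/65.
Compute ||v||^2 = v·v = 14.
Deficit = 14 − 181/65 = 729/65 ≥ 0, confirming Bessel's inequality. (The deficit equals ||v − Σ <v,e_j> e_j||^2, the squared distance from v to span{e_j}.)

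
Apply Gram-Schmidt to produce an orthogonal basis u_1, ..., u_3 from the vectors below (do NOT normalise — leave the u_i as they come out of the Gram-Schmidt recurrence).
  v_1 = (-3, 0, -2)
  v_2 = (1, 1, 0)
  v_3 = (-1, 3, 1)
Orthogonal basis:
  u_1 = (-3, 0, -2)
  u_2 = (4/13, 1, -6/13)
  u_3 = (-22/17, 22/17, 33/17)

Apply the Gram-Schmidt recurrence
  u_1 = v_1
  u_i = v_i − Σ_{j<i} ((v_i · u_j) / (u_j · u_j)) · u_j.

Step by step this gives:
  u_1 = (-3, 0, -2)
  u_2 = (4/13, 1, -6/13)
  u_3 = (-22/17, 22/17, 33/17)

Orthogonality check:
  u_2 · u_1 = 0 (should be 0)
  u_3 · u_1 = 0 (should be 0)
  u_3 · u_2 = 0 (should be 0)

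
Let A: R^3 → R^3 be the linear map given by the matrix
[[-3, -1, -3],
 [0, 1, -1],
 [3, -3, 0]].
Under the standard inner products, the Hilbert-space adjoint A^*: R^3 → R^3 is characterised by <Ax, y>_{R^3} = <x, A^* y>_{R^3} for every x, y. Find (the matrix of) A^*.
A^* = A^T =
[[-3, 0, 3],
 [-1, 1, -3],
 [-3, -1, 0]]

For real matrices with standard dot products, the defining identity <Ax, y> = <x, A^* y> gives (Ax)^T y = x^T (A^*) y, i.e. x^T A^T y = x^T (A^*) y. Since this holds for all x, y, we must have A^* = A^T. Therefore
A^* =
[[-3, 0, 3],
 [-1, 1, -3],
 [-3, -1, 0]].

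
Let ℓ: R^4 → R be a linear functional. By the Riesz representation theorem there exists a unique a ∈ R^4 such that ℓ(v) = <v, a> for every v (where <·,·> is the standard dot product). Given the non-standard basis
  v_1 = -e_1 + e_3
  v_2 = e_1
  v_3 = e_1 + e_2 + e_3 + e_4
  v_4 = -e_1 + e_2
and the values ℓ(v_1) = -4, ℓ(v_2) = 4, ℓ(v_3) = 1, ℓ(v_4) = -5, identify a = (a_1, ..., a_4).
a = (4, -1, 0, -2)

Write a = (a_1, ..., a_4) in the standard basis. For each basis vector v_i, ℓ(v_i) = <v_i, a> is a linear equation in the a_j's. Collect the n equations into a matrix system V a = ℓ, where row i of V is v_i (expressed in the standard basis). Since V is invertible (lower-triangular with 1s on the diagonal, up to permutation), solve by back-substitution:
  V =
[[-1, 0, 1, 0],
 [1, 0, 0, 0],
 [1, 1, 1, 1],
 [-1, 1, 0, 0]]
  V a = (-4, 4, 1, -5)
Solving gives a = (4, -1, 0, -2).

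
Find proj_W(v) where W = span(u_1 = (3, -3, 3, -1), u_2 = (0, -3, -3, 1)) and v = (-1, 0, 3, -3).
proj_W(v) = (53/59, 56/59, 162/59, -54/59)

Set up U = [u_1 | ... | u_2] ∈ R^(4×2). The projector onto W = col(U) is P = U (U^T U)^(-1) U^T.
Compute U^T U =
  [28, -1]
  [-1, 19],
and U^T v = (9, -12).
Solve U^T U · c = U^T v for the coefficients: c = (53/177, -109/177). The projection is proj_W(v) = U c.
Check: (v - proj_W(v)) · u_1 = 0  (should be 0).
Check: (v - proj_W(v)) · u_2 = 0  (should be 0).
Result: proj_W(v) = (53/59, 56/59, 162/59, -54/59).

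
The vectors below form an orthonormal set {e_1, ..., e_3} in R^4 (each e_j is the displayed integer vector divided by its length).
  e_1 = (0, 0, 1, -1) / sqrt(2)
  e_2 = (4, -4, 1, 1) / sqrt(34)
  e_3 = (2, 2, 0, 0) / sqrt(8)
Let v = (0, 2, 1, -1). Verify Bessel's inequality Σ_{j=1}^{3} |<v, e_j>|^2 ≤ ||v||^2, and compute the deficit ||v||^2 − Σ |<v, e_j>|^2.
Σ |<v, e_j>|^2 = 100/17; ||v||^2 = 6; deficit = 2/17

Write each e_j = u_j / sqrt(<u_j, u_j>) where u_j is the displayed integer vector. Then <v, e_j> = <v, u_j> / sqrt(<u_j, u_j>), so |<v, e_j>|^2 = <v, u_j>^2 / <u_j, u_j>.
Coefficients: <v, e_1> = 2/sqrt(2), <v, e_2> = -8/sqrt(34), <v, e_3> = 4/sqrt(8).
Square and sum: Σ |<v, e_j>|^2 = 100/17.
Compute ||v||^2 = v·v = 6.
Deficit = 6 − 100/17 = 2/17 ≥ 0, confirming Bessel's inequality. (The deficit equals ||v − Σ <v,e_j> e_j||^2, the squared distance from v to span{e_j}.)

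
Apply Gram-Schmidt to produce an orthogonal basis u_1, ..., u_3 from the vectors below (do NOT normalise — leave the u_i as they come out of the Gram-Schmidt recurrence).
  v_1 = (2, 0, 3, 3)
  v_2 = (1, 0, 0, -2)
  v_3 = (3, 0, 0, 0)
Orthogonal basis:
  u_1 = (2, 0, 3, 3)
  u_2 = (15/11, 0, 6/11, -16/11)
  u_3 = (54/47, 0, -63/47, 27/47)

Apply the Gram-Schmidt recurrence
  u_1 = v_1
  u_i = v_i − Σ_{j<i} ((v_i · u_j) / (u_j · u_j)) · u_j.

Step by step this gives:
  u_1 = (2, 0, 3, 3)
  u_2 = (15/11, 0, 6/11, -16/11)
  u_3 = (54/47, 0, -63/47, 27/47)

Orthogonality check:
  u_2 · u_1 = 0 (should be 0)
  u_3 · u_1 = 0 (should be 0)
  u_3 · u_2 = 0 (should be 0)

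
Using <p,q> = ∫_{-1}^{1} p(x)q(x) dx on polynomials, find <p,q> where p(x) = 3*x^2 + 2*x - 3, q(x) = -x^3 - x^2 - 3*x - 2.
<p,q> = 4

Expand the product: p(x)·q(x) = -3*x^5 - 5*x^4 - 8*x^3 - 9*x^2 + 5*x + 6.
∫_{-1}^{1} of each monomial x^k gives [2/(k+1) if k even, 0 if k odd]. Integrating term-by-term (or equivalently evaluating the antiderivative F(x) = -x^6/2 - x^5 - 2*x^4 - 3*x^3 + 5*x^2/2 + 6*x at the endpoints):
  F(1) − F(−1) = 2 − (-2) = 4.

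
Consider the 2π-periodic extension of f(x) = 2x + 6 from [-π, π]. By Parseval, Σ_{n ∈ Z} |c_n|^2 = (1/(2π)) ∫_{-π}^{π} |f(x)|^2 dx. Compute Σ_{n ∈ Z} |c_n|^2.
Σ |c_n|^2 = 4π^2/3 + 36

Expand and integrate term by term over [-π, π]:
  ∫ (2x)^2 dx = 4·(2π^3/3); ∫ 2·2·(6)·x dx = 0 (odd integrand); ∫ 6^2 dx = 36·2π.
So (1/(2π)) ∫_{-π}^{π} (2x + 6)^2 dx = 4π^2/3 + 36 = 4π^2/3 + 36.
Parseval ⇒ Σ |c_n|^2 = 4π^2/3 + 36.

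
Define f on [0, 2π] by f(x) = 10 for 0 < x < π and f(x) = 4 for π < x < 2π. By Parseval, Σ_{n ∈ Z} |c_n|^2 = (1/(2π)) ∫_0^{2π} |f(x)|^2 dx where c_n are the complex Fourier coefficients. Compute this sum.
Σ |c_n|^2 = 58

Parseval equates the L^2 energy of f (normalised by 1/(2π)) with the ℓ^2 sum of its Fourier coefficients: (1/(2π)) ∫_0^{2π} |f|^2 = Σ |c_n|^2.
Compute the left side: (1/(2π)) [∫_0^π 10^2 dx + ∫_π^{2π} 4^2 dx] = (1/(2π)) · (100π + 16π) = (100 + 16)/2 = 58.
So Σ_{n ∈ Z} |c_n|^2 = 58.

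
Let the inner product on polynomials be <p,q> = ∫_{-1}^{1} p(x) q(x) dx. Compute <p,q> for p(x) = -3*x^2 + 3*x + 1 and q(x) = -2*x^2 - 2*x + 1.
<p,q> = -44/15

Expand the product: p(x)·q(x) = 6*x^4 - 11*x^2 + x + 1.
∫_{-1}^{1} of each monomial x^k gives [2/(k+1) if k even, 0 if k odd]. Integrating term-by-term (or equivalently evaluating the antiderivative F(x) = 6*x^5/5 - 11*x^3/3 + x^2/2 + x at the endpoints):
  F(1) − F(−1) = -29/30 − (59/30) = -44/15.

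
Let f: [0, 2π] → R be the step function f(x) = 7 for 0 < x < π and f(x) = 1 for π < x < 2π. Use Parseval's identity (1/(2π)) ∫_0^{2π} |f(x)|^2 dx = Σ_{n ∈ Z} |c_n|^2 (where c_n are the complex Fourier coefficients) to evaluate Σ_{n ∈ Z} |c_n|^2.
Σ |c_n|^2 = 25

Parseval equates the L^2 energy of f (normalised by 1/(2π)) with the ℓ^2 sum of its Fourier coefficients: (1/(2π)) ∫_0^{2π} |f|^2 = Σ |c_n|^2.
Compute the left side: (1/(2π)) [∫_0^π 7^2 dx + ∫_π^{2π} 1^2 dx] = (1/(2π)) · (49π + 1π) = (49 + 1)/2 = 25.
So Σ_{n ∈ Z} |c_n|^2 = 25.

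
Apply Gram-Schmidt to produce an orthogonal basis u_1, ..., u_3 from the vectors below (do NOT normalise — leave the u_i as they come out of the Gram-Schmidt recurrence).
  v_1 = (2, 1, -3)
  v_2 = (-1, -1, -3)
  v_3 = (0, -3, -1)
Orthogonal basis:
  u_1 = (2, 1, -3)
  u_2 = (-13/7, -10/7, -12/7)
  u_3 = (78/59, -117/59, 13/59)

Apply the Gram-Schmidt recurrence
  u_1 = v_1
  u_i = v_i − Σ_{j<i} ((v_i · u_j) / (u_j · u_j)) · u_j.

Step by step this gives:
  u_1 = (2, 1, -3)
  u_2 = (-13/7, -10/7, -12/7)
  u_3 = (78/59, -117/59, 13/59)

Orthogonality check:
  u_2 · u_1 = 0 (should be 0)
  u_3 · u_1 = 0 (should be 0)
  u_3 · u_2 = 0 (should be 0)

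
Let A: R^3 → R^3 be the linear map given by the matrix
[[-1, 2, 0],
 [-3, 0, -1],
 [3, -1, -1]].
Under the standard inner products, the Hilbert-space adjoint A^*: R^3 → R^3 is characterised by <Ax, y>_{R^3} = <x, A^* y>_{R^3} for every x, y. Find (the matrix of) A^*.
A^* = A^T =
[[-1, -3, 3],
 [2, 0, -1],
 [0, -1, -1]]

For real matrices with standard dot products, the defining identity <Ax, y> = <x, A^* y> gives (Ax)^T y = x^T (A^*) y, i.e. x^T A^T y = x^T (A^*) y. Since this holds for all x, y, we must have A^* = A^T. Therefore
A^* =
[[-1, -3, 3],
 [2, 0, -1],
 [0, -1, -1]].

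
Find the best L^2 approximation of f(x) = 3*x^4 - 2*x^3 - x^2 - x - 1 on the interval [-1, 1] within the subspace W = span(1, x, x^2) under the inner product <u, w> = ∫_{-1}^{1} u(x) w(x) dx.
g(x) = 11*x^2/7 - 11*x/5 - 44/35

The best approximation g ∈ W is the orthogonal projection of f onto W. Writing g = a_0 + a_1 x + a_2 x^2, the coefficients solve the normal equations G · a = b where
  G_{ij} = <φ_i, φ_j> and b_i = <f, φ_i>, with φ_0 = 1, φ_1 = x, φ_2 = x^2.
G =
  [2, 0, 2/3]
  [0, 2/3, 0]
  [2/3, 0, 2/5],
b = (-22/15, -22/15, -22/105).
Solving gives a_0 = -44/35, a_1 = -11/5, a_2 = 11/7, so
  g(x) = 11*x^2/7 - 11*x/5 - 44/35.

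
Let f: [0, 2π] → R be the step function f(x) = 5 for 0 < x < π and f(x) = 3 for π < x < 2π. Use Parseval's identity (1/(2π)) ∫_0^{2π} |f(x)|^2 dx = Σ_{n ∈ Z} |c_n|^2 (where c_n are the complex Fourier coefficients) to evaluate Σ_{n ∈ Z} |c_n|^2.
Σ |c_n|^2 = 17

Parseval equates the L^2 energy of f (normalised by 1/(2π)) with the ℓ^2 sum of its Fourier coefficients: (1/(2π)) ∫_0^{2π} |f|^2 = Σ |c_n|^2.
Compute the left side: (1/(2π)) [∫_0^π 5^2 dx + ∫_π^{2π} 3^2 dx] = (1/(2π)) · (25π + 9π) = (25 + 9)/2 = 17.
So Σ_{n ∈ Z} |c_n|^2 = 17.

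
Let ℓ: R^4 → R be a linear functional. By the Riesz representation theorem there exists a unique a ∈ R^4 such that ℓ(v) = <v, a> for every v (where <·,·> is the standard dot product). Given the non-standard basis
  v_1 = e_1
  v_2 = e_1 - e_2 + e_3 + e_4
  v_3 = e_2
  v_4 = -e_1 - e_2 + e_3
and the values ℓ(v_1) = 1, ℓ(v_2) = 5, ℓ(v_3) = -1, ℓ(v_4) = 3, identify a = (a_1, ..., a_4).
a = (1, -1, 3, 0)

Write a = (a_1, ..., a_4) in the standard basis. For each basis vector v_i, ℓ(v_i) = <v_i, a> is a linear equation in the a_j's. Collect the n equations into a matrix system V a = ℓ, where row i of V is v_i (expressed in the standard basis). Since V is invertible (lower-triangular with 1s on the diagonal, up to permutation), solve by back-substitution:
  V =
[[1, 0, 0, 0],
 [1, -1, 1, 1],
 [0, 1, 0, 0],
 [-1, -1, 1, 0]]
  V a = (1, 5, -1, 3)
Solving gives a = (1, -1, 3, 0).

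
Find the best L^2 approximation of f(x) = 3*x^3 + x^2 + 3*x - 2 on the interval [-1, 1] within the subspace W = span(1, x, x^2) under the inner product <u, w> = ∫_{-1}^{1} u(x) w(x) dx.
g(x) = x^2 + 24*x/5 - 2

The best approximation g ∈ W is the orthogonal projection of f onto W. Writing g = a_0 + a_1 x + a_2 x^2, the coefficients solve the normal equations G · a = b where
  G_{ij} = <φ_i, φ_j> and b_i = <f, φ_i>, with φ_0 = 1, φ_1 = x, φ_2 = x^2.
G =
  [2, 0, 2/3]
  [0, 2/3, 0]
  [2/3, 0, 2/5],
b = (-10/3, 16/5, -14/15).
Solving gives a_0 = -2, a_1 = 24/5, a_2 = 1, so
  g(x) = x^2 + 24*x/5 - 2.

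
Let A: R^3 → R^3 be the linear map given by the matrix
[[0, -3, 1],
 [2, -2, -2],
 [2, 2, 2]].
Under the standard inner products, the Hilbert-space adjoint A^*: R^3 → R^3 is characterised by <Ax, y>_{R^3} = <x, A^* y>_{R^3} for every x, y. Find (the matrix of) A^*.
A^* = A^T =
[[0, 2, 2],
 [-3, -2, 2],
 [1, -2, 2]]

For real matrices with standard dot products, the defining identity <Ax, y> = <x, A^* y> gives (Ax)^T y = x^T (A^*) y, i.e. x^T A^T y = x^T (A^*) y. Since this holds for all x, y, we must have A^* = A^T. Therefore
A^* =
[[0, 2, 2],
 [-3, -2, 2],
 [1, -2, 2]].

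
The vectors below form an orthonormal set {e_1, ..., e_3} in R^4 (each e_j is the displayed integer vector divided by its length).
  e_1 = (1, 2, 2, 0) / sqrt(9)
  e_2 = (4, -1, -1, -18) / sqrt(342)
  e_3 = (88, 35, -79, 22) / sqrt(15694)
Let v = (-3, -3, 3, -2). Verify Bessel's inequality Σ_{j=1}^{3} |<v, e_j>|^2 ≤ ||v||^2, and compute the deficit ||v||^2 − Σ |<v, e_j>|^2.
Σ |<v, e_j>|^2 = 12227/413; ||v||^2 = 31; deficit = 576/413

Write each e_j = u_j / sqrt(<u_j, u_j>) where u_j is the displayed integer vector. Then <v, e_j> = <v, u_j> / sqrt(<u_j, u_j>), so |<v, e_j>|^2 = <v, u_j>^2 / <u_j, u_j>.
Coefficients: <v, e_1> = -3/sqrt(9), <v, e_2> = 24/sqrt(342), <v, e_3> = -650/sqrt(15694).
Square and sum: Σ |<v, e_j>|^2 = 12227/413.
Compute ||v||^2 = v·v = 31.
Deficit = 31 − 12227/413 = 576/413 ≥ 0, confirming Bessel's inequality. (The deficit equals ||v − Σ <v,e_j> e_j||^2, the squared distance from v to span{e_j}.)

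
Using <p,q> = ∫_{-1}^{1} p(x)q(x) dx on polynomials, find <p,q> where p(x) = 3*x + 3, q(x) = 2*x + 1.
<p,q> = 10

Expand the product: p(x)·q(x) = 6*x^2 + 9*x + 3.
∫_{-1}^{1} of each monomial x^k gives [2/(k+1) if k even, 0 if k odd]. Integrating term-by-term (or equivalently evaluating the antiderivative F(x) = 2*x^3 + 9*x^2/2 + 3*x at the endpoints):
  F(1) − F(−1) = 19/2 − (-1/2) = 10.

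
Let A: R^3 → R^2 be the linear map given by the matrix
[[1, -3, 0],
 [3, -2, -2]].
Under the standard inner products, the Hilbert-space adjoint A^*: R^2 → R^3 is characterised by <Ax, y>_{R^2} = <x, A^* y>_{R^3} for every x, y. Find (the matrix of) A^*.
A^* = A^T =
[[1, 3],
 [-3, -2],
 [0, -2]]

For real matrices with standard dot products, the defining identity <Ax, y> = <x, A^* y> gives (Ax)^T y = x^T (A^*) y, i.e. x^T A^T y = x^T (A^*) y. Since this holds for all x, y, we must have A^* = A^T. Therefore
A^* =
[[1, 3],
 [-3, -2],
 [0, -2]].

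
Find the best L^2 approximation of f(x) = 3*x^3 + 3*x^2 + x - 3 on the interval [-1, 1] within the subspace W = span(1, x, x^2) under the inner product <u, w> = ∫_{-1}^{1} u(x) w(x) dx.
g(x) = 3*x^2 + 14*x/5 - 3

The best approximation g ∈ W is the orthogonal projection of f onto W. Writing g = a_0 + a_1 x + a_2 x^2, the coefficients solve the normal equations G · a = b where
  G_{ij} = <φ_i, φ_j> and b_i = <f, φ_i>, with φ_0 = 1, φ_1 = x, φ_2 = x^2.
G =
  [2, 0, 2/3]
  [0, 2/3, 0]
  [2/3, 0, 2/5],
b = (-4, 28/15, -4/5).
Solving gives a_0 = -3, a_1 = 14/5, a_2 = 3, so
  g(x) = 3*x^2 + 14*x/5 - 3.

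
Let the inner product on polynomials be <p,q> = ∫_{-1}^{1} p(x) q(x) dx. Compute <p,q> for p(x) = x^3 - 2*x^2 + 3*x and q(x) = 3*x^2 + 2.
<p,q> = -76/15

Expand the product: p(x)·q(x) = 3*x^5 - 6*x^4 + 11*x^3 - 4*x^2 + 6*x.
∫_{-1}^{1} of each monomial x^k gives [2/(k+1) if k even, 0 if k odd]. Integrating term-by-term (or equivalently evaluating the antiderivative F(x) = x^6/2 - 6*x^5/5 + 11*x^4/4 - 4*x^3/3 + 3*x^2 at the endpoints):
  F(1) − F(−1) = 223/60 − (527/60) = -76/15.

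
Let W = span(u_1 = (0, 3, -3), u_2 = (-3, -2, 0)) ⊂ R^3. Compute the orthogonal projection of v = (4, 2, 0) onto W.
proj_W(v) = (42/11, 25/11, 3/11)

Set up U = [u_1 | ... | u_2] ∈ R^(3×2). The projector onto W = col(U) is P = U (U^T U)^(-1) U^T.
Compute U^T U =
  [18, -6]
  [-6, 13],
and U^T v = (6, -16).
Solve U^T U · c = U^T v for the coefficients: c = (-1/11, -14/11). The projection is proj_W(v) = U c.
Check: (v - proj_W(v)) · u_1 = 0  (should be 0).
Check: (v - proj_W(v)) · u_2 = 0  (should be 0).
Result: proj_W(v) = (42/11, 25/11, 3/11).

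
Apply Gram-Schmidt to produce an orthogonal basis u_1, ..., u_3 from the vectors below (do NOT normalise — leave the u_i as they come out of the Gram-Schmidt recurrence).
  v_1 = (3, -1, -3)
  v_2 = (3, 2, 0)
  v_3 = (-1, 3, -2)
Orthogonal basis:
  u_1 = (3, -1, -3)
  u_2 = (36/19, 45/19, 21/19)
  u_3 = (-17/11, 51/22, -51/22)

Apply the Gram-Schmidt recurrence
  u_1 = v_1
  u_i = v_i − Σ_{j<i} ((v_i · u_j) / (u_j · u_j)) · u_j.

Step by step this gives:
  u_1 = (3, -1, -3)
  u_2 = (36/19, 45/19, 21/19)
  u_3 = (-17/11, 51/22, -51/22)

Orthogonality check:
  u_2 · u_1 = 0 (should be 0)
  u_3 · u_1 = 0 (should be 0)
  u_3 · u_2 = 0 (should be 0)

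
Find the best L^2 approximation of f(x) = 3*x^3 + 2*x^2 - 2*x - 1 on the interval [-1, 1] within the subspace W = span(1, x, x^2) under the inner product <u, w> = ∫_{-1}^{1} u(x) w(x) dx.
g(x) = 2*x^2 - x/5 - 1

The best approximation g ∈ W is the orthogonal projection of f onto W. Writing g = a_0 + a_1 x + a_2 x^2, the coefficients solve the normal equations G · a = b where
  G_{ij} = <φ_i, φ_j> and b_i = <f, φ_i>, with φ_0 = 1, φ_1 = x, φ_2 = x^2.
G =
  [2, 0, 2/3]
  [0, 2/3, 0]
  [2/3, 0, 2/5],
b = (-2/3, -2/15, 2/15).
Solving gives a_0 = -1, a_1 = -1/5, a_2 = 2, so
  g(x) = 2*x^2 - x/5 - 1.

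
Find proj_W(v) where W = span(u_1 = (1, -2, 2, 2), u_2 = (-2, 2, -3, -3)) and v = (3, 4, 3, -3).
proj_W(v) = (17/7, 30/7, 2/7, 2/7)

Set up U = [u_1 | ... | u_2] ∈ R^(4×2). The projector onto W = col(U) is P = U (U^T U)^(-1) U^T.
Compute U^T U =
  [13, -18]
  [-18, 26],
and U^T v = (-5, 2).
Solve U^T U · c = U^T v for the coefficients: c = (-47/7, -32/7). The projection is proj_W(v) = U c.
Check: (v - proj_W(v)) · u_1 = 0  (should be 0).
Check: (v - proj_W(v)) · u_2 = 0  (should be 0).
Result: proj_W(v) = (17/7, 30/7, 2/7, 2/7).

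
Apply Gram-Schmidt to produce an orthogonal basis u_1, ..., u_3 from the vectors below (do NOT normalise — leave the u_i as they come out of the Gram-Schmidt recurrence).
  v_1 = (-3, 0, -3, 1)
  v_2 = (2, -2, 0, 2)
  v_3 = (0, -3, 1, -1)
Orthogonal basis:
  u_1 = (-3, 0, -3, 1)
  u_2 = (26/19, -2, -12/19, 42/19)
  u_3 = (-54/53, -129/53, 29/53, -75/53)

Apply the Gram-Schmidt recurrence
  u_1 = v_1
  u_i = v_i − Σ_{j<i} ((v_i · u_j) / (u_j · u_j)) · u_j.

Step by step this gives:
  u_1 = (-3, 0, -3, 1)
  u_2 = (26/19, -2, -12/19, 42/19)
  u_3 = (-54/53, -129/53, 29/53, -75/53)

Orthogonality check:
  u_2 · u_1 = 0 (should be 0)
  u_3 · u_1 = 0 (should be 0)
  u_3 · u_2 = 0 (should be 0)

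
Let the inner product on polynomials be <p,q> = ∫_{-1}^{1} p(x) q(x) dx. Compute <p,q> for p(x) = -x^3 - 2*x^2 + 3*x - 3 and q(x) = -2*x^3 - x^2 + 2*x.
<p,q> = 146/35

Expand the product: p(x)·q(x) = 2*x^6 + 5*x^5 - 6*x^4 - x^3 + 9*x^2 - 6*x.
∫_{-1}^{1} of each monomial x^k gives [2/(k+1) if k even, 0 if k odd]. Integrating term-by-term (or equivalently evaluating the antiderivative F(x) = 2*x^7/7 + 5*x^6/6 - 6*x^5/5 - x^4/4 + 3*x^3 - 3*x^2 at the endpoints):
  F(1) − F(−1) = -139/420 − (-1891/420) = 146/35.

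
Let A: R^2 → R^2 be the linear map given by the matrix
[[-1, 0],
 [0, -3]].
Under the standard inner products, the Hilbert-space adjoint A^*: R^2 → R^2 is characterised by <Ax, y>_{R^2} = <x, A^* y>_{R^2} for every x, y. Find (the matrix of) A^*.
A^* = A^T =
[[-1, 0],
 [0, -3]]

For real matrices with standard dot products, the defining identity <Ax, y> = <x, A^* y> gives (Ax)^T y = x^T (A^*) y, i.e. x^T A^T y = x^T (A^*) y. Since this holds for all x, y, we must have A^* = A^T. Therefore
A^* =
[[-1, 0],
 [0, -3]].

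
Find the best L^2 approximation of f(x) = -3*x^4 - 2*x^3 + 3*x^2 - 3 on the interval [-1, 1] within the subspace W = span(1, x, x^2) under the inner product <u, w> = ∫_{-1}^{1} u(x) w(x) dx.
g(x) = 3*x^2/7 - 6*x/5 - 96/35

The best approximation g ∈ W is the orthogonal projection of f onto W. Writing g = a_0 + a_1 x + a_2 x^2, the coefficients solve the normal equations G · a = b where
  G_{ij} = <φ_i, φ_j> and b_i = <f, φ_i>, with φ_0 = 1, φ_1 = x, φ_2 = x^2.
G =
  [2, 0, 2/3]
  [0, 2/3, 0]
  [2/3, 0, 2/5],
b = (-26/5, -4/5, -58/35).
Solving gives a_0 = -96/35, a_1 = -6/5, a_2 = 3/7, so
  g(x) = 3*x^2/7 - 6*x/5 - 96/35.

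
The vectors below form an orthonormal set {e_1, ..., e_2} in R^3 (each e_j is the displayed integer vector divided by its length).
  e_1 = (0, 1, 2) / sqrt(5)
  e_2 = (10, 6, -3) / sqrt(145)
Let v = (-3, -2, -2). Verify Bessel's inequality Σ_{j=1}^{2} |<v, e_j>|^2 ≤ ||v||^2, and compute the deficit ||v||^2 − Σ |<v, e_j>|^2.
Σ |<v, e_j>|^2 = 468/29; ||v||^2 = 17; deficit = 25/29

Write each e_j = u_j / sqrt(<u_j, u_j>) where u_j is the displayed integer vector. Then <v, e_j> = <v, u_j> / sqrt(<u_j, u_j>), so |<v, e_j>|^2 = <v, u_j>^2 / <u_j, u_j>.
Coefficients: <v, e_1> = -6/sqrt(5), <v, e_2> = -36/sqrt(145).
Square and sum: Σ |<v, e_j>|^2 = 468/29.
Compute ||v||^2 = v·v = 17.
Deficit = 17 − 468/29 = 25/29 ≥ 0, confirming Bessel's inequality. (The deficit equals ||v − Σ <v,e_j> e_j||^2, the squared distance from v to span{e_j}.)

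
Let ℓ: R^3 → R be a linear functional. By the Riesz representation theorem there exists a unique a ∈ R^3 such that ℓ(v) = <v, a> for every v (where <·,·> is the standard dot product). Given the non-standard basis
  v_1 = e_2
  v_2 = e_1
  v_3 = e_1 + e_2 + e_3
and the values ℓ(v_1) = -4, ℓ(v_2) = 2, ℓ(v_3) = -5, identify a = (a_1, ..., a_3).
a = (2, -4, -3)

Write a = (a_1, ..., a_3) in the standard basis. For each basis vector v_i, ℓ(v_i) = <v_i, a> is a linear equation in the a_j's. Collect the n equations into a matrix system V a = ℓ, where row i of V is v_i (expressed in the standard basis). Since V is invertible (lower-triangular with 1s on the diagonal, up to permutation), solve by back-substitution:
  V =
[[0, 1, 0],
 [1, 0, 0],
 [1, 1, 1]]
  V a = (-4, 2, -5)
Solving gives a = (2, -4, -3).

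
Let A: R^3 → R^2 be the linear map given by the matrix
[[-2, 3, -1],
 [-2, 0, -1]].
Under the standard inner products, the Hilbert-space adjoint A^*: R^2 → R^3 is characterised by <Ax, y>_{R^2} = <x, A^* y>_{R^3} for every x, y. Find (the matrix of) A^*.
A^* = A^T =
[[-2, -2],
 [3, 0],
 [-1, -1]]

For real matrices with standard dot products, the defining identity <Ax, y> = <x, A^* y> gives (Ax)^T y = x^T (A^*) y, i.e. x^T A^T y = x^T (A^*) y. Since this holds for all x, y, we must have A^* = A^T. Therefore
A^* =
[[-2, -2],
 [3, 0],
 [-1, -1]].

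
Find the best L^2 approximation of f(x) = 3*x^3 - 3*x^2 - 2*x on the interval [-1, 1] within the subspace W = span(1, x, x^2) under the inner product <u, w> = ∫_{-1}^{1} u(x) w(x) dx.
g(x) = -3*x^2 - x/5

The best approximation g ∈ W is the orthogonal projection of f onto W. Writing g = a_0 + a_1 x + a_2 x^2, the coefficients solve the normal equations G · a = b where
  G_{ij} = <φ_i, φ_j> and b_i = <f, φ_i>, with φ_0 = 1, φ_1 = x, φ_2 = x^2.
G =
  [2, 0, 2/3]
  [0, 2/3, 0]
  [2/3, 0, 2/5],
b = (-2, -2/15, -6/5).
Solving gives a_0 = 0, a_1 = -1/5, a_2 = -3, so
  g(x) = -3*x^2 - x/5.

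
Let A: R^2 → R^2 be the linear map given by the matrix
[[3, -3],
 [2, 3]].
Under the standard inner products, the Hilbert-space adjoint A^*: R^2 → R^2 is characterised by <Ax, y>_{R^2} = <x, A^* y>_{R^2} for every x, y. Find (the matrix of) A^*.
A^* = A^T =
[[3, 2],
 [-3, 3]]

For real matrices with standard dot products, the defining identity <Ax, y> = <x, A^* y> gives (Ax)^T y = x^T (A^*) y, i.e. x^T A^T y = x^T (A^*) y. Since this holds for all x, y, we must have A^* = A^T. Therefore
A^* =
[[3, 2],
 [-3, 3]].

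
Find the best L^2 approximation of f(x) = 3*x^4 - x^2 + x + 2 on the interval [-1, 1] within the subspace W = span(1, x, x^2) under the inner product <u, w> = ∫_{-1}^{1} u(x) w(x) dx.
g(x) = 11*x^2/7 + x + 61/35

The best approximation g ∈ W is the orthogonal projection of f onto W. Writing g = a_0 + a_1 x + a_2 x^2, the coefficients solve the normal equations G · a = b where
  G_{ij} = <φ_i, φ_j> and b_i = <f, φ_i>, with φ_0 = 1, φ_1 = x, φ_2 = x^2.
G =
  [2, 0, 2/3]
  [0, 2/3, 0]
  [2/3, 0, 2/5],
b = (68/15, 2/3, 188/105).
Solving gives a_0 = 61/35, a_1 = 1, a_2 = 11/7, so
  g(x) = 11*x^2/7 + x + 61/35.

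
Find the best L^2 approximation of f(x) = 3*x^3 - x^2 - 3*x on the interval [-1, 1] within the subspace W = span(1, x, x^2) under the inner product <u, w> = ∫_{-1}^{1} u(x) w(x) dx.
g(x) = -x^2 - 6*x/5

The best approximation g ∈ W is the orthogonal projection of f onto W. Writing g = a_0 + a_1 x + a_2 x^2, the coefficients solve the normal equations G · a = b where
  G_{ij} = <φ_i, φ_j> and b_i = <f, φ_i>, with φ_0 = 1, φ_1 = x, φ_2 = x^2.
G =
  [2, 0, 2/3]
  [0, 2/3, 0]
  [2/3, 0, 2/5],
b = (-2/3, -4/5, -2/5).
Solving gives a_0 = 0, a_1 = -6/5, a_2 = -1, so
  g(x) = -x^2 - 6*x/5.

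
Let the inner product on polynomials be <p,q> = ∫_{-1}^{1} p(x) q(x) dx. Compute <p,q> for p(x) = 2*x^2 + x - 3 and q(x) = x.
<p,q> = 2/3

Expand the product: p(x)·q(x) = 2*x^3 + x^2 - 3*x.
∫_{-1}^{1} of each monomial x^k gives [2/(k+1) if k even, 0 if k odd]. Integrating term-by-term (or equivalently evaluating the antiderivative F(x) = x^4/2 + x^3/3 - 3*x^2/2 at the endpoints):
  F(1) − F(−1) = -2/3 − (-4/3) = 2/3.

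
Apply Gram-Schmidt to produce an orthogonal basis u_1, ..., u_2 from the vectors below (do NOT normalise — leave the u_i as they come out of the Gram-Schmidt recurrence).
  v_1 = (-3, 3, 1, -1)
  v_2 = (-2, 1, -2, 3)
Orthogonal basis:
  u_1 = (-3, 3, 1, -1)
  u_2 = (-7/5, 2/5, -11/5, 16/5)

Apply the Gram-Schmidt recurrence
  u_1 = v_1
  u_i = v_i − Σ_{j<i} ((v_i · u_j) / (u_j · u_j)) · u_j.

Step by step this gives:
  u_1 = (-3, 3, 1, -1)
  u_2 = (-7/5, 2/5, -11/5, 16/5)

Orthogonality check:
  u_2 · u_1 = 0 (should be 0)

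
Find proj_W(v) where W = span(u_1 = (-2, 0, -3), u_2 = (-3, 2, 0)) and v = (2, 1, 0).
proj_W(v) = (20/19, -8/19, 12/19)

Set up U = [u_1 | ... | u_2] ∈ R^(3×2). The projector onto W = col(U) is P = U (U^T U)^(-1) U^T.
Compute U^T U =
  [13, 6]
  [6, 13],
and U^T v = (-4, -4).
Solve U^T U · c = U^T v for the coefficients: c = (-4/19, -4/19). The projection is proj_W(v) = U c.
Check: (v - proj_W(v)) · u_1 = 0  (should be 0).
Check: (v - proj_W(v)) · u_2 = 0  (should be 0).
Result: proj_W(v) = (20/19, -8/19, 12/19).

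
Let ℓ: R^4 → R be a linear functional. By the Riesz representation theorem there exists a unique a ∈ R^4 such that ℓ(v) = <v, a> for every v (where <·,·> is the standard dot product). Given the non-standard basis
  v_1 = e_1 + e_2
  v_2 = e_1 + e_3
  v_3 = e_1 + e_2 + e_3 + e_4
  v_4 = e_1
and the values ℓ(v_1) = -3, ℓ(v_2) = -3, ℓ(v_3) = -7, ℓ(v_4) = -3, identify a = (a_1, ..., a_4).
a = (-3, 0, 0, -4)

Write a = (a_1, ..., a_4) in the standard basis. For each basis vector v_i, ℓ(v_i) = <v_i, a> is a linear equation in the a_j's. Collect the n equations into a matrix system V a = ℓ, where row i of V is v_i (expressed in the standard basis). Since V is invertible (lower-triangular with 1s on the diagonal, up to permutation), solve by back-substitution:
  V =
[[1, 1, 0, 0],
 [1, 0, 1, 0],
 [1, 1, 1, 1],
 [1, 0, 0, 0]]
  V a = (-3, -3, -7, -3)
Solving gives a = (-3, 0, 0, -4).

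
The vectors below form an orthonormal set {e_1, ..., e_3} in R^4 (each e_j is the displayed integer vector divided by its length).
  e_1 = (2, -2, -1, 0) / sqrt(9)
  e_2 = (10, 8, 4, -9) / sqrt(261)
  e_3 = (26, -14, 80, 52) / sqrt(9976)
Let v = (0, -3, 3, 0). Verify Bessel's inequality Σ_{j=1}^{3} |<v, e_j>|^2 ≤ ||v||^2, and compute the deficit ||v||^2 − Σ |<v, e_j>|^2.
Σ |<v, e_j>|^2 = 819/86; ||v||^2 = 18; deficit = 729/86

Write each e_j = u_j / sqrt(<u_j, u_j>) where u_j is the displayed integer vector. Then <v, e_j> = <v, u_j> / sqrt(<u_j, u_j>), so |<v, e_j>|^2 = <v, u_j>^2 / <u_j, u_j>.
Coefficients: <v, e_1> = 3/sqrt(9), <v, e_2> = -12/sqrt(261), <v, e_3> = 282/sqrt(9976).
Square and sum: Σ |<v, e_j>|^2 = 819/86.
Compute ||v||^2 = v·v = 18.
Deficit = 18 − 819/86 = 729/86 ≥ 0, confirming Bessel's inequality. (The deficit equals ||v − Σ <v,e_j> e_j||^2, the squared distance from v to span{e_j}.)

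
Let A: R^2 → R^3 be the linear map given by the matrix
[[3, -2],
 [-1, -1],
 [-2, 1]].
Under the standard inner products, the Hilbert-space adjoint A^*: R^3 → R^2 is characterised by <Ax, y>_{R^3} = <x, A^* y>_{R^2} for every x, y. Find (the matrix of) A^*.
A^* = A^T =
[[3, -1, -2],
 [-2, -1, 1]]

For real matrices with standard dot products, the defining identity <Ax, y> = <x, A^* y> gives (Ax)^T y = x^T (A^*) y, i.e. x^T A^T y = x^T (A^*) y. Since this holds for all x, y, we must have A^* = A^T. Therefore
A^* =
[[3, -1, -2],
 [-2, -1, 1]].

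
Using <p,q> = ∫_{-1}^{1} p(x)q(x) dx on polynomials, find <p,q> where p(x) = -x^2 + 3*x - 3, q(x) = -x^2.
<p,q> = 12/5

Expand the product: p(x)·q(x) = x^4 - 3*x^3 + 3*x^2.
∫_{-1}^{1} of each monomial x^k gives [2/(k+1) if k even, 0 if k odd]. Integrating term-by-term (or equivalently evaluating the antiderivative F(x) = x^5/5 - 3*x^4/4 + x^3 at the endpoints):
  F(1) − F(−1) = 9/20 − (-39/20) = 12/5.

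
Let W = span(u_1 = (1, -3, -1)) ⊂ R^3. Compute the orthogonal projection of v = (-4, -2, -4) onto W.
proj_W(v) = (6/11, -18/11, -6/11)

Set up U = [u_1 | ... | u_1] ∈ R^(3×1). The projector onto W = col(U) is P = U (U^T U)^(-1) U^T.
Compute U^T U =
  [11],
and U^T v = (6).
Solve U^T U · c = U^T v for the coefficients: c = (6/11). The projection is proj_W(v) = U c.
Check: (v - proj_W(v)) · u_1 = 0  (should be 0).
Result: proj_W(v) = (6/11, -18/11, -6/11).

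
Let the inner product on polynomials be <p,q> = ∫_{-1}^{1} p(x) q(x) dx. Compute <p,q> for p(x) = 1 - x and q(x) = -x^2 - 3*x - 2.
<p,q> = -8/3

Expand the product: p(x)·q(x) = x^3 + 2*x^2 - x - 2.
∫_{-1}^{1} of each monomial x^k gives [2/(k+1) if k even, 0 if k odd]. Integrating term-by-term (or equivalently evaluating the antiderivative F(x) = x^4/4 + 2*x^3/3 - x^2/2 - 2*x at the endpoints):
  F(1) − F(−1) = -19/12 − (13/12) = -8/3.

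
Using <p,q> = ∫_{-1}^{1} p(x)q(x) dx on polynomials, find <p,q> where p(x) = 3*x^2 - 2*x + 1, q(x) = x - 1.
<p,q> = -16/3

Expand the product: p(x)·q(x) = 3*x^3 - 5*x^2 + 3*x - 1.
∫_{-1}^{1} of each monomial x^k gives [2/(k+1) if k even, 0 if k odd]. Integrating term-by-term (or equivalently evaluating the antiderivative F(x) = 3*x^4/4 - 5*x^3/3 + 3*x^2/2 - x at the endpoints):
  F(1) − F(−1) = -5/12 − (59/12) = -16/3.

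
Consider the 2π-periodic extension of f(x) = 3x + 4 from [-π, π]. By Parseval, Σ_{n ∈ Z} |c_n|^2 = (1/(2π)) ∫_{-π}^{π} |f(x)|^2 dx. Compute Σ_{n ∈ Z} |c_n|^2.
Σ |c_n|^2 = 3π^2 + 16

Expand and integrate term by term over [-π, π]:
  ∫ (3x)^2 dx = 9·(2π^3/3); ∫ 2·3·(4)·x dx = 0 (odd integrand); ∫ 4^2 dx = 16·2π.
So (1/(2π)) ∫_{-π}^{π} (3x + 4)^2 dx = 9π^2/3 + 16 = 3π^2 + 16.
Parseval ⇒ Σ |c_n|^2 = 3π^2 + 16.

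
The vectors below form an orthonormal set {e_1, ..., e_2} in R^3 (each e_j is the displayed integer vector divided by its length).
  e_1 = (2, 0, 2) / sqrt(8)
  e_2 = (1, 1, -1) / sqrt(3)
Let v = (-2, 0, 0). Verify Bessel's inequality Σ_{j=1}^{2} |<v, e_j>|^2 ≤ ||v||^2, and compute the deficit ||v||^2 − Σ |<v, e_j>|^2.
Σ |<v, e_j>|^2 = 10/3; ||v||^2 = 4; deficit = 2/3

Write each e_j = u_j / sqrt(<u_j, u_j>) where u_j is the displayed integer vector. Then <v, e_j> = <v, u_j> / sqrt(<u_j, u_j>), so |<v, e_j>|^2 = <v, u_j>^2 / <u_j, u_j>.
Coefficients: <v, e_1> = -4/sqrt(8), <v, e_2> = -2/sqrt(3).
Square and sum: Σ |<v, e_j>|^2 = 10/3.
Compute ||v||^2 = v·v = 4.
Deficit = 4 − 10/3 = 2/3 ≥ 0, confirming Bessel's inequality. (The deficit equals ||v − Σ <v,e_j> e_j||^2, the squared distance from v to span{e_j}.)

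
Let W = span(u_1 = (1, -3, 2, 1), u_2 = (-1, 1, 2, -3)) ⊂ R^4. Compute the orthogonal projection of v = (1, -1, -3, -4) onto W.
proj_W(v) = (-5/9, 23/18, -1/3, -17/18)

Set up U = [u_1 | ... | u_2] ∈ R^(4×2). The projector onto W = col(U) is P = U (U^T U)^(-1) U^T.
Compute U^T U =
  [15, -3]
  [-3, 15],
and U^T v = (-6, 4).
Solve U^T U · c = U^T v for the coefficients: c = (-13/36, 7/36). The projection is proj_W(v) = U c.
Check: (v - proj_W(v)) · u_1 = 0  (should be 0).
Check: (v - proj_W(v)) · u_2 = 0  (should be 0).
Result: proj_W(v) = (-5/9, 23/18, -1/3, -17/18).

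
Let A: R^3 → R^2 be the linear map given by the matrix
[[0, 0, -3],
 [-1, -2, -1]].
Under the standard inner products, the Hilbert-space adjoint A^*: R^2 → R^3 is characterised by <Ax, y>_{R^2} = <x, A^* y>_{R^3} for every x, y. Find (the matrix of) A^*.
A^* = A^T =
[[0, -1],
 [0, -2],
 [-3, -1]]

For real matrices with standard dot products, the defining identity <Ax, y> = <x, A^* y> gives (Ax)^T y = x^T (A^*) y, i.e. x^T A^T y = x^T (A^*) y. Since this holds for all x, y, we must have A^* = A^T. Therefore
A^* =
[[0, -1],
 [0, -2],
 [-3, -1]].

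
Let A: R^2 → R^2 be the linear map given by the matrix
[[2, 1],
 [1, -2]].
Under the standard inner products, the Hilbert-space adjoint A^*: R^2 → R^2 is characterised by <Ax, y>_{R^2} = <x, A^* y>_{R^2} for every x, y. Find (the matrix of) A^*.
A^* = A^T =
[[2, 1],
 [1, -2]]

For real matrices with standard dot products, the defining identity <Ax, y> = <x, A^* y> gives (Ax)^T y = x^T (A^*) y, i.e. x^T A^T y = x^T (A^*) y. Since this holds for all x, y, we must have A^* = A^T. Therefore
A^* =
[[2, 1],
 [1, -2]].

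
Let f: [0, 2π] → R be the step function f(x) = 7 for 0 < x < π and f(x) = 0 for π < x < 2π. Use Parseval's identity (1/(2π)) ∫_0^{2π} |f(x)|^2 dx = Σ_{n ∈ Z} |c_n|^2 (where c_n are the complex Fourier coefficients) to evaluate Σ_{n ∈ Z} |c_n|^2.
Σ |c_n|^2 = 49/2

Parseval equates the L^2 energy of f (normalised by 1/(2π)) with the ℓ^2 sum of its Fourier coefficients: (1/(2π)) ∫_0^{2π} |f|^2 = Σ |c_n|^2.
Compute the left side: (1/(2π)) [∫_0^π 7^2 dx + ∫_π^{2π} 0^2 dx] = (1/(2π)) · (49π + 0π) = (49 + 0)/2 = 49/2.
So Σ_{n ∈ Z} |c_n|^2 = 49/2.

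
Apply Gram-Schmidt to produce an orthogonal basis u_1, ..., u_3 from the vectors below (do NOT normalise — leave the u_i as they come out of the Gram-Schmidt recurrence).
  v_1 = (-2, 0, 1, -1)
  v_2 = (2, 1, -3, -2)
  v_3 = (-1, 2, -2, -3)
Orthogonal basis:
  u_1 = (-2, 0, 1, -1)
  u_2 = (1/3, 1, -13/6, -17/6)
  u_3 = (-29/83, 79/83, -19/83, 39/83)

Apply the Gram-Schmidt recurrence
  u_1 = v_1
  u_i = v_i − Σ_{j<i} ((v_i · u_j) / (u_j · u_j)) · u_j.

Step by step this gives:
  u_1 = (-2, 0, 1, -1)
  u_2 = (1/3, 1, -13/6, -17/6)
  u_3 = (-29/83, 79/83, -19/83, 39/83)

Orthogonality check:
  u_2 · u_1 = 0 (should be 0)
  u_3 · u_1 = 0 (should be 0)
  u_3 · u_2 = 0 (should be 0)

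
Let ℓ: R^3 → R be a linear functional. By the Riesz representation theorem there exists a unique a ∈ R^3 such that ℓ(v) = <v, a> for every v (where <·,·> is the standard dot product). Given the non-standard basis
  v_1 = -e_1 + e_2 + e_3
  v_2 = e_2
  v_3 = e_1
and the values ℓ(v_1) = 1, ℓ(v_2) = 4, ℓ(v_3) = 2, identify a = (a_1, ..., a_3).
a = (2, 4, -1)

Write a = (a_1, ..., a_3) in the standard basis. For each basis vector v_i, ℓ(v_i) = <v_i, a> is a linear equation in the a_j's. Collect the n equations into a matrix system V a = ℓ, where row i of V is v_i (expressed in the standard basis). Since V is invertible (lower-triangular with 1s on the diagonal, up to permutation), solve by back-substitution:
  V =
[[-1, 1, 1],
 [0, 1, 0],
 [1, 0, 0]]
  V a = (1, 4, 2)
Solving gives a = (2, 4, -1).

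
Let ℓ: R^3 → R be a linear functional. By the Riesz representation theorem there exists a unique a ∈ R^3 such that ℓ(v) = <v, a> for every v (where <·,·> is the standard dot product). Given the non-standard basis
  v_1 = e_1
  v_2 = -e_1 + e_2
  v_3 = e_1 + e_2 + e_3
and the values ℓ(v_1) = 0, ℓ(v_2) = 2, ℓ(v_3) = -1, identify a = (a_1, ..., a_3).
a = (0, 2, -3)

Write a = (a_1, ..., a_3) in the standard basis. For each basis vector v_i, ℓ(v_i) = <v_i, a> is a linear equation in the a_j's. Collect the n equations into a matrix system V a = ℓ, where row i of V is v_i (expressed in the standard basis). Since V is invertible (lower-triangular with 1s on the diagonal, up to permutation), solve by back-substitution:
  V =
[[1, 0, 0],
 [-1, 1, 0],
 [1, 1, 1]]
  V a = (0, 2, -1)
Solving gives a = (0, 2, -3).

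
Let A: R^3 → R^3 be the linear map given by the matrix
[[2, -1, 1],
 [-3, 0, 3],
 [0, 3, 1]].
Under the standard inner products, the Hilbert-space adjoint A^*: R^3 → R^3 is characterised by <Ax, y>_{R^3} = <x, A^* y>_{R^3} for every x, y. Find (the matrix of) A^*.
A^* = A^T =
[[2, -3, 0],
 [-1, 0, 3],
 [1, 3, 1]]

For real matrices with standard dot products, the defining identity <Ax, y> = <x, A^* y> gives (Ax)^T y = x^T (A^*) y, i.e. x^T A^T y = x^T (A^*) y. Since this holds for all x, y, we must have A^* = A^T. Therefore
A^* =
[[2, -3, 0],
 [-1, 0, 3],
 [1, 3, 1]].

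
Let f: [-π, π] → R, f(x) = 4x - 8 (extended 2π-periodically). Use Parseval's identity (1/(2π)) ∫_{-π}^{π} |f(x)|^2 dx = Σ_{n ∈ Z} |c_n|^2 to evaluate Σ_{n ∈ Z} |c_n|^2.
Σ |c_n|^2 = 16π^2/3 + 64

Expand and integrate term by term over [-π, π]:
  ∫ (4x)^2 dx = 16·(2π^3/3); ∫ 2·4·(-8)·x dx = 0 (odd integrand); ∫ (-8)^2 dx = 64·2π.
So (1/(2π)) ∫_{-π}^{π} (4x - 8)^2 dx = 16π^2/3 + 64 = 16π^2/3 + 64.
Parseval ⇒ Σ |c_n|^2 = 16π^2/3 + 64.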